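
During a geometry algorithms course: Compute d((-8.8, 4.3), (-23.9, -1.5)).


dx=-15.1, dy=-5.8
d^2 = (-15.1)^2 + (-5.8)^2 = 261.65
d = sqrt(261.65) = 16.1756

16.1756


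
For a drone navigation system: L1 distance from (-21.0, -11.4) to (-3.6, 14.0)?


|(-21)-(-3.6)| + |(-11.4)-14| = 17.4 + 25.4 = 42.8

42.8


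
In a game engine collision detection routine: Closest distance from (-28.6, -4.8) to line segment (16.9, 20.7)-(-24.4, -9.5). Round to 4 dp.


Project P onto AB: t = 1 (clamped to [0,1])
Closest point on segment: (-24.4, -9.5)
Distance: 6.3032

6.3032


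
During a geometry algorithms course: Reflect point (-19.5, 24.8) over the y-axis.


Reflection over y-axis: (x,y) -> (-x,y)
(-19.5, 24.8) -> (19.5, 24.8)

(19.5, 24.8)


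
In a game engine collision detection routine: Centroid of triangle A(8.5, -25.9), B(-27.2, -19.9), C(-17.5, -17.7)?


Centroid = ((x_A+x_B+x_C)/3, (y_A+y_B+y_C)/3)
= ((8.5+(-27.2)+(-17.5))/3, ((-25.9)+(-19.9)+(-17.7))/3)
= (-12.0667, -21.1667)

(-12.0667, -21.1667)


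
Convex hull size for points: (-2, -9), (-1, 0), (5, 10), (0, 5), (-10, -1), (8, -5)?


Convex hull vertices (CCW): (-10, -1), (-2, -9), (8, -5), (5, 10)
Count = 4

4


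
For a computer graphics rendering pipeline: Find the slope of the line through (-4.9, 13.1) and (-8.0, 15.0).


slope = (y2-y1)/(x2-x1) = (15-13.1)/((-8)-(-4.9)) = 1.9/(-3.1) = -0.6129

-0.6129


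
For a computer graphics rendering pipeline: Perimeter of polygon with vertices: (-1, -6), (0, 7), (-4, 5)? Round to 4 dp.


Sides: (-1, -6)->(0, 7): sqrt(170) = 13.038405, (0, 7)->(-4, 5): sqrt(20) = 4.472136, (-4, 5)->(-1, -6): sqrt(130) = 11.401754
Sum = 28.912295
Perimeter = 28.9123

28.9123


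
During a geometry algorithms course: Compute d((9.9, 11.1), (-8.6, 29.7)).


dx=-18.5, dy=18.6
d^2 = (-18.5)^2 + 18.6^2 = 688.21
d = sqrt(688.21) = 26.2338

26.2338


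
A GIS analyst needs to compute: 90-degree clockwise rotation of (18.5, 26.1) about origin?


90° CW: (x,y) -> (y, -x)
(18.5,26.1) -> (26.1, -18.5)

(26.1, -18.5)


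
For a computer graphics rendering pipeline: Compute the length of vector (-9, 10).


|u| = sqrt((-9)^2 + 10^2) = sqrt(181) = 13.4536

13.4536


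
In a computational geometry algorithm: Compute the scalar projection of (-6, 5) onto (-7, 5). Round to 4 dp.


u.v = 67, |v| = sqrt(74) = 8.6023
Scalar projection = u.v / |v| = 67 / sqrt(74) = 7.7886

7.7886


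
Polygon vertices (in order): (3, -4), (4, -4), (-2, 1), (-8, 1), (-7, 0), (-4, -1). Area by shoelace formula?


Shoelace sum: (3*(-4) - 4*(-4)) + (4*1 - (-2)*(-4)) + ((-2)*1 - (-8)*1) + ((-8)*0 - (-7)*1) + ((-7)*(-1) - (-4)*0) + ((-4)*(-4) - 3*(-1))
= 39
Area = |39|/2 = 19.5

19.5


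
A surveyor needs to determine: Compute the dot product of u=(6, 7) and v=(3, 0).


u . v = u_x*v_x + u_y*v_y = 6*3 + 7*0
= 18 + 0 = 18

18


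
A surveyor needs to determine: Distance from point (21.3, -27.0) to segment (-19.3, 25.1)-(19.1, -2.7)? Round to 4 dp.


Project P onto AB: t = 1 (clamped to [0,1])
Closest point on segment: (19.1, -2.7)
Distance: 24.3994

24.3994


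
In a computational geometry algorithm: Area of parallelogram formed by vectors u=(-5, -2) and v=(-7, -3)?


|u x v| = |(-5)*(-3) - (-2)*(-7)|
= |15 - 14| = 1

1


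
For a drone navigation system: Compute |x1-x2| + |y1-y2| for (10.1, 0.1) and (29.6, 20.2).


|10.1-29.6| + |0.1-20.2| = 19.5 + 20.1 = 39.6

39.6


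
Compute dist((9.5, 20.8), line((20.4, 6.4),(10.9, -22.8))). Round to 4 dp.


|cross product| = 455.08
|line direction| = sqrt(942.89) = 30.7065
Distance = 455.08/sqrt(942.89) = 14.8203

14.8203


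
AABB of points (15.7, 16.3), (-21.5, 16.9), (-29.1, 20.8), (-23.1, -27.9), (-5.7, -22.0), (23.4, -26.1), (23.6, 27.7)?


x range: [-29.1, 23.6]
y range: [-27.9, 27.7]
Bounding box: (-29.1,-27.9) to (23.6,27.7)

(-29.1,-27.9) to (23.6,27.7)


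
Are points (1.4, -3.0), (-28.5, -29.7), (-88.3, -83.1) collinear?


Cross product: ((-28.5)-1.4)*((-83.1)-(-3)) - ((-29.7)-(-3))*((-88.3)-1.4)
= 0

Yes, collinear


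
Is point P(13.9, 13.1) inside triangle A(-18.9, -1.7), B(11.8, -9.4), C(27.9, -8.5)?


Cross products: AB x AP = 706.92, BC x BP = 360.36, CA x CP = -915.68
All same sign? no

No, outside


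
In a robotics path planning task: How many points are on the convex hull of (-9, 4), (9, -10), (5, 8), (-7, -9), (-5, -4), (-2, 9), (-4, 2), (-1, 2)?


Convex hull vertices (CCW): (-9, 4), (-7, -9), (9, -10), (5, 8), (-2, 9)
Count = 5

5


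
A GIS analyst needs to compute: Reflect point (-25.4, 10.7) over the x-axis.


Reflection over x-axis: (x,y) -> (x,-y)
(-25.4, 10.7) -> (-25.4, -10.7)

(-25.4, -10.7)


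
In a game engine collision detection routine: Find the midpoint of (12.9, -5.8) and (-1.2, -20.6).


M = ((12.9+(-1.2))/2, ((-5.8)+(-20.6))/2)
= (5.85, -13.2)

(5.85, -13.2)


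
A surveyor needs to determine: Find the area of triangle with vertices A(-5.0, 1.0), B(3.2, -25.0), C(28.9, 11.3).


Area = |x_A(y_B-y_C) + x_B(y_C-y_A) + x_C(y_A-y_B)|/2
= |181.5 + 32.96 + 751.4|/2
= 965.86/2 = 482.93

482.93


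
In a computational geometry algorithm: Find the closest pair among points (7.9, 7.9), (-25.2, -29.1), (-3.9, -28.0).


d(P0,P1) = 49.6448, d(P0,P2) = 37.7895, d(P1,P2) = 21.3284
Closest: P1 and P2

Closest pair: (-25.2, -29.1) and (-3.9, -28.0), distance = 21.3284


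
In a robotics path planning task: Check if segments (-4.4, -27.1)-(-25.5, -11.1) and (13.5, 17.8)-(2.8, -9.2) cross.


Cross products: d1=-2.87, d2=-743.77, d3=-1233.79, d4=-492.89
d1*d2 < 0 and d3*d4 < 0? no

No, they don't intersect


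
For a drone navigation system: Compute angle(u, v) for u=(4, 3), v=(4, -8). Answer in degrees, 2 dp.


u.v = -8, |u| = sqrt(25) = 5, |v| = sqrt(80) = 8.9443
cos(theta) = u.v/(|u||v|) = -8/sqrt(2000) = -0.178885
theta = acos(-0.178885) = 100.3 degrees

100.3 degrees


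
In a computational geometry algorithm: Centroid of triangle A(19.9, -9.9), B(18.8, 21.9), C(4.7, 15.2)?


Centroid = ((x_A+x_B+x_C)/3, (y_A+y_B+y_C)/3)
= ((19.9+18.8+4.7)/3, ((-9.9)+21.9+15.2)/3)
= (14.4667, 9.0667)

(14.4667, 9.0667)


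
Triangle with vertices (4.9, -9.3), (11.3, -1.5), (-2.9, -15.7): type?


Side lengths squared: AB^2=101.8, BC^2=403.28, CA^2=101.8
Sorted: [101.8, 101.8, 403.28]
By sides: Isosceles, By angles: Obtuse

Isosceles, Obtuse


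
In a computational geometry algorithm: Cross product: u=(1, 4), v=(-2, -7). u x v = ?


u x v = u_x*v_y - u_y*v_x = 1*(-7) - 4*(-2)
= (-7) - (-8) = 1

1


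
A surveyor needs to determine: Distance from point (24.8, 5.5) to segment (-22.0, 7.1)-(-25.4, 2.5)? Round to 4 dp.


Project P onto AB: t = 0 (clamped to [0,1])
Closest point on segment: (-22, 7.1)
Distance: 46.8273

46.8273


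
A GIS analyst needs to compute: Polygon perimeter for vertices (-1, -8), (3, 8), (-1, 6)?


Sides: (-1, -8)->(3, 8): sqrt(272) = 16.492423, (3, 8)->(-1, 6): sqrt(20) = 4.472136, (-1, 6)->(-1, -8): sqrt(196) = 14
Sum = 34.964559
Perimeter = 34.9646

34.9646


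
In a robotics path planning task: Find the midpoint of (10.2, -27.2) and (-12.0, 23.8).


M = ((10.2+(-12))/2, ((-27.2)+23.8)/2)
= (-0.9, -1.7)

(-0.9, -1.7)


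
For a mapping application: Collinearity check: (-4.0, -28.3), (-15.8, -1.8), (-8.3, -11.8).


Cross product: ((-15.8)-(-4))*((-11.8)-(-28.3)) - ((-1.8)-(-28.3))*((-8.3)-(-4))
= -80.75

No, not collinear


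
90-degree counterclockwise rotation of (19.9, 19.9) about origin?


90° CCW: (x,y) -> (-y, x)
(19.9,19.9) -> (-19.9, 19.9)

(-19.9, 19.9)


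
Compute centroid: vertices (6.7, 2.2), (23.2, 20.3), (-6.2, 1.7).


Centroid = ((x_A+x_B+x_C)/3, (y_A+y_B+y_C)/3)
= ((6.7+23.2+(-6.2))/3, (2.2+20.3+1.7)/3)
= (7.9, 8.0667)

(7.9, 8.0667)


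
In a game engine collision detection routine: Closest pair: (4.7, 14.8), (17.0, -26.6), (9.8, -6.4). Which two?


d(P0,P1) = 43.1885, d(P0,P2) = 21.8048, d(P1,P2) = 21.4448
Closest: P1 and P2

Closest pair: (17.0, -26.6) and (9.8, -6.4), distance = 21.4448


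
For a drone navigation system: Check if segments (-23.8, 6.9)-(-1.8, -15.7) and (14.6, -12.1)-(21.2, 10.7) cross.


Cross products: d1=1000.92, d2=350.16, d3=449.84, d4=1100.6
d1*d2 < 0 and d3*d4 < 0? no

No, they don't intersect


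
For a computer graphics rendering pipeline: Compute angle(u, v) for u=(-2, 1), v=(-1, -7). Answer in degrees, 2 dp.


u.v = -5, |u| = sqrt(5) = 2.2361, |v| = sqrt(50) = 7.0711
cos(theta) = u.v/(|u||v|) = -5/sqrt(250) = -0.316228
theta = acos(-0.316228) = 108.43 degrees

108.43 degrees


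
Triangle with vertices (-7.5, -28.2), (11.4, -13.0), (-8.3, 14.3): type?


Side lengths squared: AB^2=588.25, BC^2=1133.38, CA^2=1806.89
Sorted: [588.25, 1133.38, 1806.89]
By sides: Scalene, By angles: Obtuse

Scalene, Obtuse


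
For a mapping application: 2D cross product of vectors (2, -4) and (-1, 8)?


u x v = u_x*v_y - u_y*v_x = 2*8 - (-4)*(-1)
= 16 - 4 = 12

12


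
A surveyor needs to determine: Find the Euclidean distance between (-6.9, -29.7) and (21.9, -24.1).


dx=28.8, dy=5.6
d^2 = 28.8^2 + 5.6^2 = 860.8
d = sqrt(860.8) = 29.3394

29.3394


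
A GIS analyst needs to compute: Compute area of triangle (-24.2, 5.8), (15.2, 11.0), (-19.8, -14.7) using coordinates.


Area = |x_A(y_B-y_C) + x_B(y_C-y_A) + x_C(y_A-y_B)|/2
= |(-621.94) + (-311.6) + 102.96|/2
= 830.58/2 = 415.29

415.29


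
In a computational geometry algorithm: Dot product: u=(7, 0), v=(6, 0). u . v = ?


u . v = u_x*v_x + u_y*v_y = 7*6 + 0*0
= 42 + 0 = 42

42


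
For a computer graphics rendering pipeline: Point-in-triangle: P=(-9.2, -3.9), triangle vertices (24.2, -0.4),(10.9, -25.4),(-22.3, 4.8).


Cross products: AB x AP = -788.45, BC x BP = -106.78, CA x CP = -336.43
All same sign? yes

Yes, inside


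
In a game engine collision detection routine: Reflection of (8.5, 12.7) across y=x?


Reflection over y=x: (x,y) -> (y,x)
(8.5, 12.7) -> (12.7, 8.5)

(12.7, 8.5)


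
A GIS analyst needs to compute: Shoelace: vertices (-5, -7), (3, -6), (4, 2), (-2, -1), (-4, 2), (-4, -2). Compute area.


Shoelace sum: ((-5)*(-6) - 3*(-7)) + (3*2 - 4*(-6)) + (4*(-1) - (-2)*2) + ((-2)*2 - (-4)*(-1)) + ((-4)*(-2) - (-4)*2) + ((-4)*(-7) - (-5)*(-2))
= 107
Area = |107|/2 = 53.5

53.5


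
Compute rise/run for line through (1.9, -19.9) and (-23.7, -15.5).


slope = (y2-y1)/(x2-x1) = ((-15.5)-(-19.9))/((-23.7)-1.9) = 4.4/(-25.6) = -0.1719

-0.1719


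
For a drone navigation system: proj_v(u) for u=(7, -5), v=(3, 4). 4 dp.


u.v = 1, |v| = sqrt(25) = 5
Scalar projection = u.v / |v| = 1 / sqrt(25) = 0.2

0.2


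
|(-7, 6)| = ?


|u| = sqrt((-7)^2 + 6^2) = sqrt(85) = 9.2195

9.2195


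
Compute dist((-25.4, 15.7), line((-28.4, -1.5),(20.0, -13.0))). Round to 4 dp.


|cross product| = 866.98
|line direction| = sqrt(2474.81) = 49.7475
Distance = 866.98/sqrt(2474.81) = 17.4276

17.4276


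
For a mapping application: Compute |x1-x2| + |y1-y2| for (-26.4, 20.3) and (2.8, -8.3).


|(-26.4)-2.8| + |20.3-(-8.3)| = 29.2 + 28.6 = 57.8

57.8


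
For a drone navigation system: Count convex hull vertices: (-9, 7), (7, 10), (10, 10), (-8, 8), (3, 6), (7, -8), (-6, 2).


Convex hull vertices (CCW): (-9, 7), (-6, 2), (7, -8), (10, 10), (7, 10), (-8, 8)
Count = 6

6


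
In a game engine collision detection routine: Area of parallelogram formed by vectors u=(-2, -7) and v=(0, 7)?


|u x v| = |(-2)*7 - (-7)*0|
= |(-14) - 0| = 14

14


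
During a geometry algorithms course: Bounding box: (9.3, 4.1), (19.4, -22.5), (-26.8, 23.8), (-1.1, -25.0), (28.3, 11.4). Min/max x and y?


x range: [-26.8, 28.3]
y range: [-25, 23.8]
Bounding box: (-26.8,-25) to (28.3,23.8)

(-26.8,-25) to (28.3,23.8)


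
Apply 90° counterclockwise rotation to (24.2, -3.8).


90° CCW: (x,y) -> (-y, x)
(24.2,-3.8) -> (3.8, 24.2)

(3.8, 24.2)


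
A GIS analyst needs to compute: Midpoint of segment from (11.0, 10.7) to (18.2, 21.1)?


M = ((11+18.2)/2, (10.7+21.1)/2)
= (14.6, 15.9)

(14.6, 15.9)


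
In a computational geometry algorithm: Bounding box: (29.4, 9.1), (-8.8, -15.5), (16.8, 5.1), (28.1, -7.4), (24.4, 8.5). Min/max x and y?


x range: [-8.8, 29.4]
y range: [-15.5, 9.1]
Bounding box: (-8.8,-15.5) to (29.4,9.1)

(-8.8,-15.5) to (29.4,9.1)


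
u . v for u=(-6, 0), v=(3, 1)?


u . v = u_x*v_x + u_y*v_y = (-6)*3 + 0*1
= (-18) + 0 = -18

-18


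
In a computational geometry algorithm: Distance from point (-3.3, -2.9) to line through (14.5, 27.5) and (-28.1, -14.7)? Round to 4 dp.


|cross product| = 543.88
|line direction| = sqrt(3595.6) = 59.9633
Distance = 543.88/sqrt(3595.6) = 9.0702

9.0702


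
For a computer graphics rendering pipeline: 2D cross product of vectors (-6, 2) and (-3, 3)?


u x v = u_x*v_y - u_y*v_x = (-6)*3 - 2*(-3)
= (-18) - (-6) = -12

-12


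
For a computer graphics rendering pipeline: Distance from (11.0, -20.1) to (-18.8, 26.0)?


dx=-29.8, dy=46.1
d^2 = (-29.8)^2 + 46.1^2 = 3013.25
d = sqrt(3013.25) = 54.8931

54.8931


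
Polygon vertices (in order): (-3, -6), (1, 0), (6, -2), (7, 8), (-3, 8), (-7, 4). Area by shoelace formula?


Shoelace sum: ((-3)*0 - 1*(-6)) + (1*(-2) - 6*0) + (6*8 - 7*(-2)) + (7*8 - (-3)*8) + ((-3)*4 - (-7)*8) + ((-7)*(-6) - (-3)*4)
= 244
Area = |244|/2 = 122

122


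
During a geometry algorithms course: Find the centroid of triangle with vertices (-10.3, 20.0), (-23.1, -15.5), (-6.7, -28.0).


Centroid = ((x_A+x_B+x_C)/3, (y_A+y_B+y_C)/3)
= (((-10.3)+(-23.1)+(-6.7))/3, (20+(-15.5)+(-28))/3)
= (-13.3667, -7.8333)

(-13.3667, -7.8333)


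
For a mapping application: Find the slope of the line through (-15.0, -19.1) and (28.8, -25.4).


slope = (y2-y1)/(x2-x1) = ((-25.4)-(-19.1))/(28.8-(-15)) = (-6.3)/43.8 = -0.1438

-0.1438


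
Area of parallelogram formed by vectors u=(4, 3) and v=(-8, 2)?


|u x v| = |4*2 - 3*(-8)|
= |8 - (-24)| = 32

32


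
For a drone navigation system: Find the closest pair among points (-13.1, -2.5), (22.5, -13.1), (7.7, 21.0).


d(P0,P1) = 37.1446, d(P0,P2) = 31.383, d(P1,P2) = 37.1732
Closest: P0 and P2

Closest pair: (-13.1, -2.5) and (7.7, 21.0), distance = 31.383


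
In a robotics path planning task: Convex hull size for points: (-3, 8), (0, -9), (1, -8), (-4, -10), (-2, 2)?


Convex hull vertices (CCW): (-4, -10), (0, -9), (1, -8), (-3, 8)
Count = 4

4


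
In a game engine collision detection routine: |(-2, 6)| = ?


|u| = sqrt((-2)^2 + 6^2) = sqrt(40) = 6.3246

6.3246


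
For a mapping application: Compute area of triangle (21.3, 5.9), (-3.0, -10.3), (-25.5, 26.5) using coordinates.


Area = |x_A(y_B-y_C) + x_B(y_C-y_A) + x_C(y_A-y_B)|/2
= |(-783.84) + (-61.8) + (-413.1)|/2
= 1258.74/2 = 629.37

629.37


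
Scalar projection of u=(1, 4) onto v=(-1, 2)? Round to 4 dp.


u.v = 7, |v| = sqrt(5) = 2.2361
Scalar projection = u.v / |v| = 7 / sqrt(5) = 3.1305

3.1305


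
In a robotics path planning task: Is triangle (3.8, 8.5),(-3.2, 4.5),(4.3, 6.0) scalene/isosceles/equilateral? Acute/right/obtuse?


Side lengths squared: AB^2=65, BC^2=58.5, CA^2=6.5
Sorted: [6.5, 58.5, 65]
By sides: Scalene, By angles: Right

Scalene, Right


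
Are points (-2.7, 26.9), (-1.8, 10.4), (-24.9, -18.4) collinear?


Cross product: ((-1.8)-(-2.7))*((-18.4)-26.9) - (10.4-26.9)*((-24.9)-(-2.7))
= -407.07

No, not collinear


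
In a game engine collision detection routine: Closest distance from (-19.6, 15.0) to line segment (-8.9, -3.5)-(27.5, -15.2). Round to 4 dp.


Project P onto AB: t = 0 (clamped to [0,1])
Closest point on segment: (-8.9, -3.5)
Distance: 21.3715

21.3715


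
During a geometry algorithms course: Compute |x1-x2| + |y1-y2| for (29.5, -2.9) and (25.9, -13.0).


|29.5-25.9| + |(-2.9)-(-13)| = 3.6 + 10.1 = 13.7

13.7


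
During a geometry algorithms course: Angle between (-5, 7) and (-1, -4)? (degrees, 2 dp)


u.v = -23, |u| = sqrt(74) = 8.6023, |v| = sqrt(17) = 4.1231
cos(theta) = u.v/(|u||v|) = -23/sqrt(1258) = -0.648466
theta = acos(-0.648466) = 130.43 degrees

130.43 degrees


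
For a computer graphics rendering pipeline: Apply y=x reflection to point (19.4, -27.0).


Reflection over y=x: (x,y) -> (y,x)
(19.4, -27) -> (-27, 19.4)

(-27, 19.4)


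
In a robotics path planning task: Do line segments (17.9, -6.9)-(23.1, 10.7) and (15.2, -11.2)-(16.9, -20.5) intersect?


Cross products: d1=32.42, d2=110.7, d3=25.16, d4=-53.12
d1*d2 < 0 and d3*d4 < 0? no

No, they don't intersect


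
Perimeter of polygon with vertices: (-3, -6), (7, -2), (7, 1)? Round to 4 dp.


Sides: (-3, -6)->(7, -2): sqrt(116) = 10.77033, (7, -2)->(7, 1): sqrt(9) = 3, (7, 1)->(-3, -6): sqrt(149) = 12.206556
Sum = 25.976886
Perimeter = 25.9769

25.9769


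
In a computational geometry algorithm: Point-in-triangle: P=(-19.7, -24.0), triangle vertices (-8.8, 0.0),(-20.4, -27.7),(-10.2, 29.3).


Cross products: AB x AP = -23.53, BC x BP = -2.16, CA x CP = -352.97
All same sign? yes

Yes, inside


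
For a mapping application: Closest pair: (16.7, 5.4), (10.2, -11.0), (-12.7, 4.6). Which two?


d(P0,P1) = 17.6411, d(P0,P2) = 29.4109, d(P1,P2) = 27.7087
Closest: P0 and P1

Closest pair: (16.7, 5.4) and (10.2, -11.0), distance = 17.6411


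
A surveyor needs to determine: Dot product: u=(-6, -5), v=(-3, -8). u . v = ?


u . v = u_x*v_x + u_y*v_y = (-6)*(-3) + (-5)*(-8)
= 18 + 40 = 58

58


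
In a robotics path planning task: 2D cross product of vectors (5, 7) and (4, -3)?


u x v = u_x*v_y - u_y*v_x = 5*(-3) - 7*4
= (-15) - 28 = -43

-43


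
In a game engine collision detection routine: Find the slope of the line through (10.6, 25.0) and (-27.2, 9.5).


slope = (y2-y1)/(x2-x1) = (9.5-25)/((-27.2)-10.6) = (-15.5)/(-37.8) = 0.4101

0.4101


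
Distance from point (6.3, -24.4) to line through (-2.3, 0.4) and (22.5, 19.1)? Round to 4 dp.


|cross product| = 775.86
|line direction| = sqrt(964.73) = 31.0601
Distance = 775.86/sqrt(964.73) = 24.9793

24.9793


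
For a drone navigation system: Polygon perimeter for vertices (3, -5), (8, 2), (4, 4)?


Sides: (3, -5)->(8, 2): sqrt(74) = 8.602325, (8, 2)->(4, 4): sqrt(20) = 4.472136, (4, 4)->(3, -5): sqrt(82) = 9.055385
Sum = 22.129846
Perimeter = 22.1298

22.1298


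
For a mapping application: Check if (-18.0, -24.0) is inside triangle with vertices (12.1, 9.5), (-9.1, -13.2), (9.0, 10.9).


Cross products: AB x AP = 26.93, BC x BP = 19.01, CA x CP = -145.99
All same sign? no

No, outside


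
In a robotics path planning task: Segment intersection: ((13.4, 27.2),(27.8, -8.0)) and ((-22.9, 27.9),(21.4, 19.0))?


Cross products: d1=292.06, d2=-1139.14, d3=-1267.68, d4=163.52
d1*d2 < 0 and d3*d4 < 0? yes

Yes, they intersect


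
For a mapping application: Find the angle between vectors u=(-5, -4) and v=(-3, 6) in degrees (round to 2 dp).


u.v = -9, |u| = sqrt(41) = 6.4031, |v| = sqrt(45) = 6.7082
cos(theta) = u.v/(|u||v|) = -9/sqrt(1845) = -0.209529
theta = acos(-0.209529) = 102.09 degrees

102.09 degrees


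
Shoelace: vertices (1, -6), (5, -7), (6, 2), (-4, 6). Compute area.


Shoelace sum: (1*(-7) - 5*(-6)) + (5*2 - 6*(-7)) + (6*6 - (-4)*2) + ((-4)*(-6) - 1*6)
= 137
Area = |137|/2 = 68.5

68.5


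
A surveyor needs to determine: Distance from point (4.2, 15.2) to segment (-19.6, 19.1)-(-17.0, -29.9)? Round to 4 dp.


Project P onto AB: t = 0.1051 (clamped to [0,1])
Closest point on segment: (-19.3268, 13.9516)
Distance: 23.5599

23.5599


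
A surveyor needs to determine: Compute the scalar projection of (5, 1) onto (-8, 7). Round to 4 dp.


u.v = -33, |v| = sqrt(113) = 10.6301
Scalar projection = u.v / |v| = -33 / sqrt(113) = -3.1044

-3.1044


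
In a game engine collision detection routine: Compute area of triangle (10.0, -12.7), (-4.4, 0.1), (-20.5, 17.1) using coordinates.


Area = |x_A(y_B-y_C) + x_B(y_C-y_A) + x_C(y_A-y_B)|/2
= |(-170) + (-131.12) + 262.4|/2
= 38.72/2 = 19.36

19.36


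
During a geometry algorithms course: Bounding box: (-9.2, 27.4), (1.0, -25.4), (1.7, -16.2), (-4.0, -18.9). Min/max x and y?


x range: [-9.2, 1.7]
y range: [-25.4, 27.4]
Bounding box: (-9.2,-25.4) to (1.7,27.4)

(-9.2,-25.4) to (1.7,27.4)


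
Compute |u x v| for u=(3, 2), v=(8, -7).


|u x v| = |3*(-7) - 2*8|
= |(-21) - 16| = 37

37


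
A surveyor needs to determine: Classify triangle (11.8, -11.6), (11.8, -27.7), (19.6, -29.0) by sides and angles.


Side lengths squared: AB^2=259.21, BC^2=62.53, CA^2=363.6
Sorted: [62.53, 259.21, 363.6]
By sides: Scalene, By angles: Obtuse

Scalene, Obtuse


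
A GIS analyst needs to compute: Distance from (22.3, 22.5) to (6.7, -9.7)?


dx=-15.6, dy=-32.2
d^2 = (-15.6)^2 + (-32.2)^2 = 1280.2
d = sqrt(1280.2) = 35.7799

35.7799


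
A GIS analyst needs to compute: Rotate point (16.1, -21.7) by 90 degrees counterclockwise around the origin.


90° CCW: (x,y) -> (-y, x)
(16.1,-21.7) -> (21.7, 16.1)

(21.7, 16.1)


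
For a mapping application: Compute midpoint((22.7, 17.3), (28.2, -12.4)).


M = ((22.7+28.2)/2, (17.3+(-12.4))/2)
= (25.45, 2.45)

(25.45, 2.45)


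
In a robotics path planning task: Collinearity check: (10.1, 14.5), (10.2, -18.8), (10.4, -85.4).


Cross product: (10.2-10.1)*((-85.4)-14.5) - ((-18.8)-14.5)*(10.4-10.1)
= 0

Yes, collinear


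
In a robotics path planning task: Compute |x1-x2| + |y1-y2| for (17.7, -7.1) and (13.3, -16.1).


|17.7-13.3| + |(-7.1)-(-16.1)| = 4.4 + 9 = 13.4

13.4


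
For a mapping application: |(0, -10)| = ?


|u| = sqrt(0^2 + (-10)^2) = sqrt(100) = 10

10


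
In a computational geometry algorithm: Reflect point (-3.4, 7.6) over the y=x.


Reflection over y=x: (x,y) -> (y,x)
(-3.4, 7.6) -> (7.6, -3.4)

(7.6, -3.4)


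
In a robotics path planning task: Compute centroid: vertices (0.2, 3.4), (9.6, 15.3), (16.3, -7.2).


Centroid = ((x_A+x_B+x_C)/3, (y_A+y_B+y_C)/3)
= ((0.2+9.6+16.3)/3, (3.4+15.3+(-7.2))/3)
= (8.7, 3.8333)

(8.7, 3.8333)


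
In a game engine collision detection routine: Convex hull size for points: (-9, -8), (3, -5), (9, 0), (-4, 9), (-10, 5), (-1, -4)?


Convex hull vertices (CCW): (-10, 5), (-9, -8), (3, -5), (9, 0), (-4, 9)
Count = 5

5


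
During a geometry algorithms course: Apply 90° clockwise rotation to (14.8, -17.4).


90° CW: (x,y) -> (y, -x)
(14.8,-17.4) -> (-17.4, -14.8)

(-17.4, -14.8)


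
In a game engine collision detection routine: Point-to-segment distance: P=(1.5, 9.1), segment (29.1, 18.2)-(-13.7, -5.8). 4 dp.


Project P onto AB: t = 0.5813 (clamped to [0,1])
Closest point on segment: (4.2203, 4.2488)
Distance: 5.5619

5.5619


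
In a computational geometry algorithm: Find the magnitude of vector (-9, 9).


|u| = sqrt((-9)^2 + 9^2) = sqrt(162) = 12.7279

12.7279


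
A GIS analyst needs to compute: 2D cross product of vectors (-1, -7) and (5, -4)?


u x v = u_x*v_y - u_y*v_x = (-1)*(-4) - (-7)*5
= 4 - (-35) = 39

39


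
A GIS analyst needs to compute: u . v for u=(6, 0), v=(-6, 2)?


u . v = u_x*v_x + u_y*v_y = 6*(-6) + 0*2
= (-36) + 0 = -36

-36


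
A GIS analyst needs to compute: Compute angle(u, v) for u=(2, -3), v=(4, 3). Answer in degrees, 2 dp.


u.v = -1, |u| = sqrt(13) = 3.6056, |v| = sqrt(25) = 5
cos(theta) = u.v/(|u||v|) = -1/sqrt(325) = -0.05547
theta = acos(-0.05547) = 93.18 degrees

93.18 degrees


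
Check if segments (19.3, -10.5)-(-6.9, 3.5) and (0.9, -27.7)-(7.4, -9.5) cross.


Cross products: d1=-223.08, d2=344.76, d3=708.24, d4=140.4
d1*d2 < 0 and d3*d4 < 0? no

No, they don't intersect


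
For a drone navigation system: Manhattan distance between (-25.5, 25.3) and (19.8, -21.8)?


|(-25.5)-19.8| + |25.3-(-21.8)| = 45.3 + 47.1 = 92.4

92.4


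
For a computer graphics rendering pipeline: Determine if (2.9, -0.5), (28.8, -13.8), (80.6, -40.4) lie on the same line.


Cross product: (28.8-2.9)*((-40.4)-(-0.5)) - ((-13.8)-(-0.5))*(80.6-2.9)
= 0

Yes, collinear


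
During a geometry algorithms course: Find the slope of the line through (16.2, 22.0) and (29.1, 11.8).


slope = (y2-y1)/(x2-x1) = (11.8-22)/(29.1-16.2) = (-10.2)/12.9 = -0.7907

-0.7907


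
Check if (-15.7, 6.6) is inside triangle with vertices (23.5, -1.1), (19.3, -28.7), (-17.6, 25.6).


Cross products: AB x AP = -1114.26, BC x BP = 597.93, CA x CP = -730.17
All same sign? no

No, outside


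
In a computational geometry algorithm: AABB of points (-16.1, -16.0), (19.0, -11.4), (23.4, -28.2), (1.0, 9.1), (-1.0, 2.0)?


x range: [-16.1, 23.4]
y range: [-28.2, 9.1]
Bounding box: (-16.1,-28.2) to (23.4,9.1)

(-16.1,-28.2) to (23.4,9.1)


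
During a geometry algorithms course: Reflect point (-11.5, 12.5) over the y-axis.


Reflection over y-axis: (x,y) -> (-x,y)
(-11.5, 12.5) -> (11.5, 12.5)

(11.5, 12.5)


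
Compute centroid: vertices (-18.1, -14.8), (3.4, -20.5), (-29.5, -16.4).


Centroid = ((x_A+x_B+x_C)/3, (y_A+y_B+y_C)/3)
= (((-18.1)+3.4+(-29.5))/3, ((-14.8)+(-20.5)+(-16.4))/3)
= (-14.7333, -17.2333)

(-14.7333, -17.2333)


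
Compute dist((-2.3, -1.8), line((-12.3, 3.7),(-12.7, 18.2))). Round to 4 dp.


|cross product| = 142.8
|line direction| = sqrt(210.41) = 14.5055
Distance = 142.8/sqrt(210.41) = 9.8445

9.8445


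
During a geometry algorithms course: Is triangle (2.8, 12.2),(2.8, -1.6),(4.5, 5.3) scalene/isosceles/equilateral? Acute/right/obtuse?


Side lengths squared: AB^2=190.44, BC^2=50.5, CA^2=50.5
Sorted: [50.5, 50.5, 190.44]
By sides: Isosceles, By angles: Obtuse

Isosceles, Obtuse


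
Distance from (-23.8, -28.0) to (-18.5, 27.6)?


dx=5.3, dy=55.6
d^2 = 5.3^2 + 55.6^2 = 3119.45
d = sqrt(3119.45) = 55.852

55.852


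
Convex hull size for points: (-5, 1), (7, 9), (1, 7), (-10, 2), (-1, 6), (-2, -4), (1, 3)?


Convex hull vertices (CCW): (-10, 2), (-2, -4), (7, 9), (1, 7)
Count = 4

4


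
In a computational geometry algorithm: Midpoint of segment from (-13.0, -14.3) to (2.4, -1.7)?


M = (((-13)+2.4)/2, ((-14.3)+(-1.7))/2)
= (-5.3, -8)

(-5.3, -8)


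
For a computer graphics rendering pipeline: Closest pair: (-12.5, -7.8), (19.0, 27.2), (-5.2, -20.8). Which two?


d(P0,P1) = 47.0877, d(P0,P2) = 14.9094, d(P1,P2) = 53.7554
Closest: P0 and P2

Closest pair: (-12.5, -7.8) and (-5.2, -20.8), distance = 14.9094


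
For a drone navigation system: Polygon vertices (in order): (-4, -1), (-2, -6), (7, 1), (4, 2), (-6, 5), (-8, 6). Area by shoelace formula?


Shoelace sum: ((-4)*(-6) - (-2)*(-1)) + ((-2)*1 - 7*(-6)) + (7*2 - 4*1) + (4*5 - (-6)*2) + ((-6)*6 - (-8)*5) + ((-8)*(-1) - (-4)*6)
= 140
Area = |140|/2 = 70

70


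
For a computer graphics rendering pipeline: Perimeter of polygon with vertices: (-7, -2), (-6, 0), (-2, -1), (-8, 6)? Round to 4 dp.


Sides: (-7, -2)->(-6, 0): sqrt(5) = 2.236068, (-6, 0)->(-2, -1): sqrt(17) = 4.123106, (-2, -1)->(-8, 6): sqrt(85) = 9.219544, (-8, 6)->(-7, -2): sqrt(65) = 8.062258
Sum = 23.640976
Perimeter = 23.641

23.641


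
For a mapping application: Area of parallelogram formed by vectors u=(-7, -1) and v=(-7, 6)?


|u x v| = |(-7)*6 - (-1)*(-7)|
= |(-42) - 7| = 49

49


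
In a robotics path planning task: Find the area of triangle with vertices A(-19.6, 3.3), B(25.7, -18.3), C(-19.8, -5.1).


Area = |x_A(y_B-y_C) + x_B(y_C-y_A) + x_C(y_A-y_B)|/2
= |258.72 + (-215.88) + (-427.68)|/2
= 384.84/2 = 192.42

192.42


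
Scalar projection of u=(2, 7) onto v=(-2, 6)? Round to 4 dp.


u.v = 38, |v| = sqrt(40) = 6.3246
Scalar projection = u.v / |v| = 38 / sqrt(40) = 6.0083

6.0083


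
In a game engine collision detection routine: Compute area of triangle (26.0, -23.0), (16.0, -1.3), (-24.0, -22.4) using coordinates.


Area = |x_A(y_B-y_C) + x_B(y_C-y_A) + x_C(y_A-y_B)|/2
= |548.6 + 9.6 + 520.8|/2
= 1079/2 = 539.5

539.5


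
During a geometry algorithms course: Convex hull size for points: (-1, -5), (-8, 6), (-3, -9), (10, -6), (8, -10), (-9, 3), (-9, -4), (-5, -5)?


Convex hull vertices (CCW): (-9, -4), (-3, -9), (8, -10), (10, -6), (-8, 6), (-9, 3)
Count = 6

6


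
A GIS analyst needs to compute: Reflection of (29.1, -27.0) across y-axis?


Reflection over y-axis: (x,y) -> (-x,y)
(29.1, -27) -> (-29.1, -27)

(-29.1, -27)


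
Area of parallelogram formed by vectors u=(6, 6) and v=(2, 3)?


|u x v| = |6*3 - 6*2|
= |18 - 12| = 6

6


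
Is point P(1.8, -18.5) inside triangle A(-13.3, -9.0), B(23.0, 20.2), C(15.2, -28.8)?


Cross products: AB x AP = -785.77, BC x BP = -736.94, CA x CP = -28.23
All same sign? yes

Yes, inside


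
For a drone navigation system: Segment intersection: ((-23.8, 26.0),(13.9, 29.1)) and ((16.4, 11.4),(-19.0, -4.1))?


Cross products: d1=-1139.94, d2=-665.33, d3=-675.04, d4=-1149.65
d1*d2 < 0 and d3*d4 < 0? no

No, they don't intersect


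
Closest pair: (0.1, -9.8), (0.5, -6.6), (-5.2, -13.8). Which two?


d(P0,P1) = 3.2249, d(P0,P2) = 6.64, d(P1,P2) = 9.1831
Closest: P0 and P1

Closest pair: (0.1, -9.8) and (0.5, -6.6), distance = 3.2249


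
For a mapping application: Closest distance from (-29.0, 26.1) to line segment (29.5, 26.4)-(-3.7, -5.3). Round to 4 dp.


Project P onto AB: t = 0.9262 (clamped to [0,1])
Closest point on segment: (-1.2512, -2.9618)
Distance: 40.1819

40.1819


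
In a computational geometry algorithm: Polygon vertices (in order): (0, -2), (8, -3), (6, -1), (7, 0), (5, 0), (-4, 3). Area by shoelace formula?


Shoelace sum: (0*(-3) - 8*(-2)) + (8*(-1) - 6*(-3)) + (6*0 - 7*(-1)) + (7*0 - 5*0) + (5*3 - (-4)*0) + ((-4)*(-2) - 0*3)
= 56
Area = |56|/2 = 28

28


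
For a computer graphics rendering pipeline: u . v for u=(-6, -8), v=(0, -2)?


u . v = u_x*v_x + u_y*v_y = (-6)*0 + (-8)*(-2)
= 0 + 16 = 16

16


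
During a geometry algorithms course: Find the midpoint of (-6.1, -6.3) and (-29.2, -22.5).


M = (((-6.1)+(-29.2))/2, ((-6.3)+(-22.5))/2)
= (-17.65, -14.4)

(-17.65, -14.4)


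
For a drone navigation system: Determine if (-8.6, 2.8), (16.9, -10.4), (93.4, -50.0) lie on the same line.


Cross product: (16.9-(-8.6))*((-50)-2.8) - ((-10.4)-2.8)*(93.4-(-8.6))
= 0

Yes, collinear


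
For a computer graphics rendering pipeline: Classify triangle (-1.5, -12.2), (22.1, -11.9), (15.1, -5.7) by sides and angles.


Side lengths squared: AB^2=557.05, BC^2=87.44, CA^2=317.81
Sorted: [87.44, 317.81, 557.05]
By sides: Scalene, By angles: Obtuse

Scalene, Obtuse


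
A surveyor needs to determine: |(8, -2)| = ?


|u| = sqrt(8^2 + (-2)^2) = sqrt(68) = 8.2462

8.2462


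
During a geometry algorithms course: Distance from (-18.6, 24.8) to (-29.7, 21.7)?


dx=-11.1, dy=-3.1
d^2 = (-11.1)^2 + (-3.1)^2 = 132.82
d = sqrt(132.82) = 11.5248

11.5248


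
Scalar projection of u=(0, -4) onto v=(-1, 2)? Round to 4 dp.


u.v = -8, |v| = sqrt(5) = 2.2361
Scalar projection = u.v / |v| = -8 / sqrt(5) = -3.5777

-3.5777


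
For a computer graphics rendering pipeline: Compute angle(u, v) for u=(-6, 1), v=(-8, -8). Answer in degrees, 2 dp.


u.v = 40, |u| = sqrt(37) = 6.0828, |v| = sqrt(128) = 11.3137
cos(theta) = u.v/(|u||v|) = 40/sqrt(4736) = 0.581238
theta = acos(0.581238) = 54.46 degrees

54.46 degrees


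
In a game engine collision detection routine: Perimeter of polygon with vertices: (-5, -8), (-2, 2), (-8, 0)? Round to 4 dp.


Sides: (-5, -8)->(-2, 2): sqrt(109) = 10.440307, (-2, 2)->(-8, 0): sqrt(40) = 6.324555, (-8, 0)->(-5, -8): sqrt(73) = 8.544004
Sum = 25.308866
Perimeter = 25.3089

25.3089


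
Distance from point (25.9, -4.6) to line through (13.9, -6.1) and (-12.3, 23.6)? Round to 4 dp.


|cross product| = 395.7
|line direction| = sqrt(1568.53) = 39.6047
Distance = 395.7/sqrt(1568.53) = 9.9912

9.9912


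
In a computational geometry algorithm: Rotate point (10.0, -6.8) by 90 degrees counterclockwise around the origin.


90° CCW: (x,y) -> (-y, x)
(10,-6.8) -> (6.8, 10)

(6.8, 10)


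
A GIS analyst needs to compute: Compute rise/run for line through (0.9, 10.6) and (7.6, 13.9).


slope = (y2-y1)/(x2-x1) = (13.9-10.6)/(7.6-0.9) = 3.3/6.7 = 0.4925

0.4925


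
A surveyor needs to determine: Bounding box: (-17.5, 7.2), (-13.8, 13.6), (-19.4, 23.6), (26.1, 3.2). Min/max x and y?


x range: [-19.4, 26.1]
y range: [3.2, 23.6]
Bounding box: (-19.4,3.2) to (26.1,23.6)

(-19.4,3.2) to (26.1,23.6)


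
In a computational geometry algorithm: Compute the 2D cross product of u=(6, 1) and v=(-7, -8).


u x v = u_x*v_y - u_y*v_x = 6*(-8) - 1*(-7)
= (-48) - (-7) = -41

-41


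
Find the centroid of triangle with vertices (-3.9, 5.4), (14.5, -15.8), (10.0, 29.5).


Centroid = ((x_A+x_B+x_C)/3, (y_A+y_B+y_C)/3)
= (((-3.9)+14.5+10)/3, (5.4+(-15.8)+29.5)/3)
= (6.8667, 6.3667)

(6.8667, 6.3667)


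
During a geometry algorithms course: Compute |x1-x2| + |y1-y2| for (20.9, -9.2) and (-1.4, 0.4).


|20.9-(-1.4)| + |(-9.2)-0.4| = 22.3 + 9.6 = 31.9

31.9


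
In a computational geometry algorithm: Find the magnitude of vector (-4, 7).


|u| = sqrt((-4)^2 + 7^2) = sqrt(65) = 8.0623

8.0623


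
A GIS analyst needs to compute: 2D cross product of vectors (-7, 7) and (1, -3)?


u x v = u_x*v_y - u_y*v_x = (-7)*(-3) - 7*1
= 21 - 7 = 14

14


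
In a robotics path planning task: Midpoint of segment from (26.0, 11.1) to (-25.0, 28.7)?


M = ((26+(-25))/2, (11.1+28.7)/2)
= (0.5, 19.9)

(0.5, 19.9)


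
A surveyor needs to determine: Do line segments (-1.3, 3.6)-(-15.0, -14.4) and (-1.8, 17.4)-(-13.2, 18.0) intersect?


Cross products: d1=157.02, d2=370.44, d3=-198.06, d4=-411.48
d1*d2 < 0 and d3*d4 < 0? no

No, they don't intersect


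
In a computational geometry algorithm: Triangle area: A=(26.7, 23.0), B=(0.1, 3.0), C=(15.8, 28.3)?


Area = |x_A(y_B-y_C) + x_B(y_C-y_A) + x_C(y_A-y_B)|/2
= |(-675.51) + 0.53 + 316|/2
= 358.98/2 = 179.49

179.49


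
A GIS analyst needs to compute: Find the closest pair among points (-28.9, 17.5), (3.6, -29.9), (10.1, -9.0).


d(P0,P1) = 57.4718, d(P0,P2) = 47.1514, d(P1,P2) = 21.8874
Closest: P1 and P2

Closest pair: (3.6, -29.9) and (10.1, -9.0), distance = 21.8874


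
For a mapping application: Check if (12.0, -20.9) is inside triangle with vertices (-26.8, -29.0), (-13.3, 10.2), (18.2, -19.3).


Cross products: AB x AP = -1411.61, BC x BP = -233.3, CA x CP = 11.86
All same sign? no

No, outside


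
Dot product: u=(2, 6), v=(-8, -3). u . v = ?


u . v = u_x*v_x + u_y*v_y = 2*(-8) + 6*(-3)
= (-16) + (-18) = -34

-34


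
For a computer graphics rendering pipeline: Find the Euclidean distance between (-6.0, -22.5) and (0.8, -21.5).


dx=6.8, dy=1
d^2 = 6.8^2 + 1^2 = 47.24
d = sqrt(47.24) = 6.8731

6.8731


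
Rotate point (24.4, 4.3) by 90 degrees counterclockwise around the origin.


90° CCW: (x,y) -> (-y, x)
(24.4,4.3) -> (-4.3, 24.4)

(-4.3, 24.4)


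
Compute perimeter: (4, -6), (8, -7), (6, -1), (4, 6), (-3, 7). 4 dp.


Sides: (4, -6)->(8, -7): sqrt(17) = 4.123106, (8, -7)->(6, -1): sqrt(40) = 6.324555, (6, -1)->(4, 6): sqrt(53) = 7.28011, (4, 6)->(-3, 7): sqrt(50) = 7.071068, (-3, 7)->(4, -6): sqrt(218) = 14.764823
Sum = 39.563662
Perimeter = 39.5637

39.5637


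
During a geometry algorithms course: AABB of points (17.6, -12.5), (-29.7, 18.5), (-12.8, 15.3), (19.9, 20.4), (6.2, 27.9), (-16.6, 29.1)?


x range: [-29.7, 19.9]
y range: [-12.5, 29.1]
Bounding box: (-29.7,-12.5) to (19.9,29.1)

(-29.7,-12.5) to (19.9,29.1)


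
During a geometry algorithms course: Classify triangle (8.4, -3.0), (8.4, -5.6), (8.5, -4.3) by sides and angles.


Side lengths squared: AB^2=6.76, BC^2=1.7, CA^2=1.7
Sorted: [1.7, 1.7, 6.76]
By sides: Isosceles, By angles: Obtuse

Isosceles, Obtuse


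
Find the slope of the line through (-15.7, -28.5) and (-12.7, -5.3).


slope = (y2-y1)/(x2-x1) = ((-5.3)-(-28.5))/((-12.7)-(-15.7)) = 23.2/3 = 7.7333

7.7333


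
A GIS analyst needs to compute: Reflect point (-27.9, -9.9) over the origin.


Reflection over origin: (x,y) -> (-x,-y)
(-27.9, -9.9) -> (27.9, 9.9)

(27.9, 9.9)


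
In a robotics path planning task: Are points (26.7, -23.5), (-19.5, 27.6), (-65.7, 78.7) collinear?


Cross product: ((-19.5)-26.7)*(78.7-(-23.5)) - (27.6-(-23.5))*((-65.7)-26.7)
= 0

Yes, collinear


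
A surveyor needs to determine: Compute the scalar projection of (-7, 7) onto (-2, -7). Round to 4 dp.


u.v = -35, |v| = sqrt(53) = 7.2801
Scalar projection = u.v / |v| = -35 / sqrt(53) = -4.8076

-4.8076


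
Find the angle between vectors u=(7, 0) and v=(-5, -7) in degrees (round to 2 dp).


u.v = -35, |u| = sqrt(49) = 7, |v| = sqrt(74) = 8.6023
cos(theta) = u.v/(|u||v|) = -35/sqrt(3626) = -0.581238
theta = acos(-0.581238) = 125.54 degrees

125.54 degrees


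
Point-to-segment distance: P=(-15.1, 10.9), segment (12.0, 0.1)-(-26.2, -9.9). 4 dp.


Project P onto AB: t = 0.5947 (clamped to [0,1])
Closest point on segment: (-10.7161, -5.8466)
Distance: 17.3109

17.3109


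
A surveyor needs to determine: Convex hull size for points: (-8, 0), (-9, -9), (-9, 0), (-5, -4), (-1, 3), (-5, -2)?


Convex hull vertices (CCW): (-9, -9), (-5, -4), (-1, 3), (-9, 0)
Count = 4

4


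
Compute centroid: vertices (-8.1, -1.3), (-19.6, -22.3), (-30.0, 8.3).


Centroid = ((x_A+x_B+x_C)/3, (y_A+y_B+y_C)/3)
= (((-8.1)+(-19.6)+(-30))/3, ((-1.3)+(-22.3)+8.3)/3)
= (-19.2333, -5.1)

(-19.2333, -5.1)


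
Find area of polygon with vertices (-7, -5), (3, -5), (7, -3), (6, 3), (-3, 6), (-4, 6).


Shoelace sum: ((-7)*(-5) - 3*(-5)) + (3*(-3) - 7*(-5)) + (7*3 - 6*(-3)) + (6*6 - (-3)*3) + ((-3)*6 - (-4)*6) + ((-4)*(-5) - (-7)*6)
= 228
Area = |228|/2 = 114

114


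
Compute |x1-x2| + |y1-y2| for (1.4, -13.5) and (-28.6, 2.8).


|1.4-(-28.6)| + |(-13.5)-2.8| = 30 + 16.3 = 46.3

46.3


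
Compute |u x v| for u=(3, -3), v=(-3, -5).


|u x v| = |3*(-5) - (-3)*(-3)|
= |(-15) - 9| = 24

24


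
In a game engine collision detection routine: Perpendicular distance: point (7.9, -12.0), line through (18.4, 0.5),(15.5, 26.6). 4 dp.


|cross product| = 310.3
|line direction| = sqrt(689.62) = 26.2606
Distance = 310.3/sqrt(689.62) = 11.8162

11.8162


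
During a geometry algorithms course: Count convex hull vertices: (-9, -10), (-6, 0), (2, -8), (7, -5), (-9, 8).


Convex hull vertices (CCW): (-9, -10), (2, -8), (7, -5), (-9, 8)
Count = 4

4


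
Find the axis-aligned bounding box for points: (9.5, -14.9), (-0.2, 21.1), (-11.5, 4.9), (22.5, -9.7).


x range: [-11.5, 22.5]
y range: [-14.9, 21.1]
Bounding box: (-11.5,-14.9) to (22.5,21.1)

(-11.5,-14.9) to (22.5,21.1)


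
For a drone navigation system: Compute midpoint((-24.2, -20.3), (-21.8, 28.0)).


M = (((-24.2)+(-21.8))/2, ((-20.3)+28)/2)
= (-23, 3.85)

(-23, 3.85)


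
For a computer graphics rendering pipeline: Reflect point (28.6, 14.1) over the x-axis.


Reflection over x-axis: (x,y) -> (x,-y)
(28.6, 14.1) -> (28.6, -14.1)

(28.6, -14.1)


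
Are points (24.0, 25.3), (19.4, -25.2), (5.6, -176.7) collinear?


Cross product: (19.4-24)*((-176.7)-25.3) - ((-25.2)-25.3)*(5.6-24)
= 0

Yes, collinear


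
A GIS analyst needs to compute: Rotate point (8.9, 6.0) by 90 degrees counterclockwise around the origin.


90° CCW: (x,y) -> (-y, x)
(8.9,6) -> (-6, 8.9)

(-6, 8.9)


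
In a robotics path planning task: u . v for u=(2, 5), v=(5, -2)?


u . v = u_x*v_x + u_y*v_y = 2*5 + 5*(-2)
= 10 + (-10) = 0

0


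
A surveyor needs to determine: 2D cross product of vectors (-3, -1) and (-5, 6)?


u x v = u_x*v_y - u_y*v_x = (-3)*6 - (-1)*(-5)
= (-18) - 5 = -23

-23
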